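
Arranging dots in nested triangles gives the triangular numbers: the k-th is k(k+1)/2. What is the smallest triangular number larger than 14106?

14196

Solve n(n+1)/2 > 14106 for integer n.
The largest n with value ≤ 14106 is 167 (since 14028 ≤ 14106 < 14196), so the first above is n = 168, value 14196.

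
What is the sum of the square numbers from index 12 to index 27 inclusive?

Σ_{i=12}^{27} i² = 6930 − 506 = 6424.

6424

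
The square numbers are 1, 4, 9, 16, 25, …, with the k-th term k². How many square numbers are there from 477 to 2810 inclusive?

The n-th square number is n².
Smallest index with value ≥ 477: n = 22 (giving 484).
Largest index with value ≤ 2810: n = 53 (giving 2809).
Indices 22 through 53: 32 terms.

32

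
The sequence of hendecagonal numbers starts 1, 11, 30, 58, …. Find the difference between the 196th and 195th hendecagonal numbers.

1756

Consecutive hendecagonal numbers differ by 9n − 8: here 9·196 − 8 = 1756.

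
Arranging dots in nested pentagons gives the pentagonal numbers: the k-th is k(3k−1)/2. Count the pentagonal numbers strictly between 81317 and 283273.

201

The n-th pentagonal number is n(3n−1)/2.
Smallest index with value > 81317: n = 234 (giving 82017).
Largest index with value < 283273: n = 434 (giving 282317).
Indices 234 through 434: 201 terms.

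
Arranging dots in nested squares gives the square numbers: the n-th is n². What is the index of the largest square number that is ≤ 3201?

Solve n² ≤ 3201 for integer n.
n = 56 gives 3136 ≤ 3201, while n = 57 gives 3249 > 3201; so the answer is index 56.

56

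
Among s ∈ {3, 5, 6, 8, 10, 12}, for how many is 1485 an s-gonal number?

s = 3: P(3, 54) = 1485. ✓
s = 5: P(5, 31) = 1426 and P(5, 32) = 1520; 1485 is not s-gonal.
s = 6: P(6, 27) = 1431 and P(6, 28) = 1540; 1485 is not s-gonal.
s = 8: P(8, 22) = 1408 and P(8, 23) = 1541; 1485 is not s-gonal.
s = 10: P(10, 19) = 1387 and P(10, 20) = 1540; 1485 is not s-gonal.
s = 12: P(12, 17) = 1377 and P(12, 18) = 1548; 1485 is not s-gonal.
Hits: s ∈ {3} → 1.

1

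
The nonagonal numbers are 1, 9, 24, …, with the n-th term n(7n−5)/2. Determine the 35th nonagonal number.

35·(7·35 − 5)/2 = 35·240/2 = 35·120 = 4200.

4200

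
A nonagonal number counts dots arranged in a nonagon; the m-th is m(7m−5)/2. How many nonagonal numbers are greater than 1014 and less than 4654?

19

The n-th nonagonal number is n(7n−5)/2.
Smallest index with value > 1014: n = 18 (giving 1089).
Largest index with value < 4654: n = 36 (giving 4446).
Indices 18 through 36: 19 terms.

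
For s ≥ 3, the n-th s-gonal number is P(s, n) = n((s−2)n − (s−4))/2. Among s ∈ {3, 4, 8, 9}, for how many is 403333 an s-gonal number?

1

s = 3: P(3, 897) = 402753 and P(3, 898) = 403651; 403333 is not s-gonal.
s = 4: P(4, 635) = 403225 and P(4, 636) = 404496; 403333 is not s-gonal.
s = 8: P(8, 367) = 403333. ✓
s = 9: P(9, 339) = 401376 and P(9, 340) = 403750; 403333 is not s-gonal.
Hits: s ∈ {8} → 1.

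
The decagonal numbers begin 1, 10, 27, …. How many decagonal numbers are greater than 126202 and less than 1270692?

385

The n-th decagonal number is n(4n−3).
Smallest index with value > 126202: n = 179 (giving 127627).
Largest index with value < 1270692: n = 563 (giving 1266187).
Indices 179 through 563: 385 terms.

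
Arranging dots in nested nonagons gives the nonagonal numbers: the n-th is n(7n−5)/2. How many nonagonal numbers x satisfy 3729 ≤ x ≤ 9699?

21

The n-th nonagonal number is n(7n−5)/2.
Smallest index with value ≥ 3729: n = 33 (giving 3729).
Largest index with value ≤ 9699: n = 53 (giving 9699).
Indices 33 through 53: 21 terms.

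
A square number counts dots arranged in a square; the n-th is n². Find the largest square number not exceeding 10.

Solve n² ≤ 10 for integer n.
n = 3 gives 9 ≤ 10, while n = 4 gives 16 > 10; so the answer is 9.

9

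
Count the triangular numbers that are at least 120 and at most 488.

16

The n-th triangular number is n(n+1)/2.
Smallest index with value ≥ 120: n = 15 (giving 120).
Largest index with value ≤ 488: n = 30 (giving 465).
Indices 15 through 30: 16 terms.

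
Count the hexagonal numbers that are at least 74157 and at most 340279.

220

The n-th hexagonal number is n(2n−1).
Smallest index with value ≥ 74157: n = 193 (giving 74305).
Largest index with value ≤ 340279: n = 412 (giving 339076).
Indices 193 through 412: 220 terms.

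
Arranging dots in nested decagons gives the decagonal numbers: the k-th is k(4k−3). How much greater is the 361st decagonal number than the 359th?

5754

361·(4·361 − 3) = 520201 and 359·(4·359 − 3) = 514447.
Difference: 520201 − 514447 = 5754.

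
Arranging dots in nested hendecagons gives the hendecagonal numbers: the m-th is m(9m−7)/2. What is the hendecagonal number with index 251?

The 251st hendecagonal number is n(9n−7)/2 with n = 251.
251·(9·251 − 7)/2 = 251·2252/2 = 251·1126 = 282626.

282626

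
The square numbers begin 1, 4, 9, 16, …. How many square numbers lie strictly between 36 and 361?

12

The n-th square number is n².
Smallest index with value > 36: n = 7 (giving 49).
Largest index with value < 361: n = 18 (giving 324).
Indices 7 through 18: 12 terms.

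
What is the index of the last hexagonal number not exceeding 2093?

Solve n(2n−1) ≤ 2093 for integer n.
n = 32 gives 2016 ≤ 2093, while n = 33 gives 2145 > 2093; so the answer is index 32.

32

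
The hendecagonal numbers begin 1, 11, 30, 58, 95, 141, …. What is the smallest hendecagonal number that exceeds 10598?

10633

Solve n(9n−7)/2 > 10598 for integer n.
The largest n with value ≤ 10598 is 48 (since 10200 ≤ 10598 < 10633), so the first above is n = 49, value 10633.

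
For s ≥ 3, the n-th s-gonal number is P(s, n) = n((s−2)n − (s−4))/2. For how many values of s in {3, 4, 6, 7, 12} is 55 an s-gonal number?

s = 3: P(3, 10) = 55. ✓
s = 4: P(4, 7) = 49 and P(4, 8) = 64; 55 is not s-gonal.
s = 6: P(6, 5) = 45 and P(6, 6) = 66; 55 is not s-gonal.
s = 7: P(7, 5) = 55. ✓
s = 12: P(12, 3) = 33 and P(12, 4) = 64; 55 is not s-gonal.
Hits: s ∈ {3, 7} → 2.

2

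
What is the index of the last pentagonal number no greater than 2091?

Solve n(3n−1)/2 ≤ 2091 for integer n.
n = 37 gives 2035 ≤ 2091, while n = 38 gives 2147 > 2091; so the answer is index 37.

37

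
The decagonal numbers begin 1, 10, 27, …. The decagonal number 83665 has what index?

145

Set n(4n−3) = 83665, giving 4n² − 3n − 83665 = 0.
The discriminant is 9 + 16·83665 = 1338649, and √1338649 = 1157.
So n = (3 + 1157) / 8 = 1160/8 = 145.
Check: 145·(4·145 − 3) = 83665. ✓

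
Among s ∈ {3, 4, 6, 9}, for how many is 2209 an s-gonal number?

1

s = 3: P(3, 65) = 2145 and P(3, 66) = 2211; 2209 is not s-gonal.
s = 4: P(4, 47) = 2209. ✓
s = 6: P(6, 33) = 2145 and P(6, 34) = 2278; 2209 is not s-gonal.
s = 9: P(9, 25) = 2125 and P(9, 26) = 2301; 2209 is not s-gonal.
Hits: s ∈ {4} → 1.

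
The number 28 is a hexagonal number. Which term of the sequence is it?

Set n(2n−1) = 28, giving 2n² − n − 28 = 0.
The discriminant is 1 + 8·28 = 225, and √225 = 15.
So n = (1 + 15) / 4 = 16/4 = 4.

4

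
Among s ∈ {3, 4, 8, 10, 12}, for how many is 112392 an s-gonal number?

1

s = 3: P(3, 473) = 112101 and P(3, 474) = 112575; 112392 is not s-gonal.
s = 4: P(4, 335) = 112225 and P(4, 336) = 112896; 112392 is not s-gonal.
s = 8: P(8, 193) = 111361 and P(8, 194) = 112520; 112392 is not s-gonal.
s = 10: P(10, 168) = 112392. ✓
s = 12: P(12, 150) = 111900 and P(12, 151) = 113401; 112392 is not s-gonal.
Hits: s ∈ {10} → 1.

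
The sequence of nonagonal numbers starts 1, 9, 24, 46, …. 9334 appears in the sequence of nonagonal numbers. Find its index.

52

Set n(7n−5)/2 = 9334, giving 7n² − 5n − 18668 = 0.
So n = (5 + 723) / 14 = 728/14 = 52.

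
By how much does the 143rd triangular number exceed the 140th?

143·144/2 = 10296 and 140·141/2 = 9870.
Difference: 10296 − 9870 = 426.

426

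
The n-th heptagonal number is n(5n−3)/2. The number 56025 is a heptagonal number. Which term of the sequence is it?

Set n(5n−3)/2 = 56025, giving 5n² − 3n − 112050 = 0.
So n = (3 + 1497) / 10 = 1500/10 = 150.

150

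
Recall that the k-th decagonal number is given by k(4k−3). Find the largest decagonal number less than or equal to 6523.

6280

Solve n(4n−3) ≤ 6523 for integer n.
n = 40 gives 6280 ≤ 6523, while n = 41 gives 6601 > 6523; so the answer is 6280.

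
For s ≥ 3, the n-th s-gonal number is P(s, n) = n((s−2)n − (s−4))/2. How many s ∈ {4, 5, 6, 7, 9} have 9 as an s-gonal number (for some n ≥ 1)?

s = 4: P(4, 3) = 9. ✓
s = 5: P(5, 2) = 5 and P(5, 3) = 12; 9 is not s-gonal.
s = 6: P(6, 2) = 6 and P(6, 3) = 15; 9 is not s-gonal.
s = 7: P(7, 2) = 7 and P(7, 3) = 18; 9 is not s-gonal.
s = 9: P(9, 2) = 9. ✓
Hits: s ∈ {4, 9} → 2.

2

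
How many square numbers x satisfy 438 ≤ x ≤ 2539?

The n-th square number is n².
Smallest index with value ≥ 438: n = 21 (giving 441).
Largest index with value ≤ 2539: n = 50 (giving 2500).
Indices 21 through 50: 30 terms.

30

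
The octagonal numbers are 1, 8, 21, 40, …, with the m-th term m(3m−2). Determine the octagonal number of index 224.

150080

The 224th octagonal number is n(3n−2) with n = 224.
224·(3·224 − 2) = 224·670 = 150080.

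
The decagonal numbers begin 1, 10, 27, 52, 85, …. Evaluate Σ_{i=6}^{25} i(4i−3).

20950

Σ i(4i−3) = 4Σi² − 3Σi over i = 6..25.
Σi = 325 − 15 = 310 and Σi² = 5525 − 55 = 5470.
4·5470 − 3·310 = 20950.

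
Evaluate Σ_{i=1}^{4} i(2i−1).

50

Σ i(2i−1) = 2Σi² − Σi over i = 1..4.
Σi = 10 and Σi² = 30.
2·30 − 1·10 = 50.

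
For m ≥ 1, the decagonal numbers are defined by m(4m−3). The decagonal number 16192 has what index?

Set n(4n−3) = 16192, giving 4n² − 3n − 16192 = 0.
The discriminant is 9 + 16·16192 = 259081, and √259081 = 509.
So n = (3 + 509) / 8 = 512/8 = 64.
Check: 64·(4·64 − 3) = 16192. ✓

64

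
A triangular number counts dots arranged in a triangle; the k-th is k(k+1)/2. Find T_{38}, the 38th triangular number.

The 38th triangular number is n(n+1)/2 with n = 38.
38·39/2 = 1482/2 = 741.

741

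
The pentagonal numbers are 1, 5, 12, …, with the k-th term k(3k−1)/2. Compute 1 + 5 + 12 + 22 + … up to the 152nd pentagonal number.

1767456

Σ i(3i−1)/2 = (3Σi² − Σi) / 2 over i = 1..152.
Σi = 11628 and Σi² = 1182180.
(3·1182180 − 1·11628) / 2 = 3534912/2 = 1767456.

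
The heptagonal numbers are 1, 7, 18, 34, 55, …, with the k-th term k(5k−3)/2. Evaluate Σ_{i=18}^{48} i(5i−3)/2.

89063

Σ i(5i−3)/2 = (5Σi² − 3Σi) / 2 over i = 18..48.
Σi = 1176 − 153 = 1023 and Σi² = 38024 − 1785 = 36239.
(5·36239 − 3·1023) / 2 = 178126/2 = 89063.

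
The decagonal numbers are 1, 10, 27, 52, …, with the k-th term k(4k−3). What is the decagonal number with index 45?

The 45th decagonal number is n(4n−3) with n = 45.
45·(4·45 − 3) = 45·177 = 7965.

7965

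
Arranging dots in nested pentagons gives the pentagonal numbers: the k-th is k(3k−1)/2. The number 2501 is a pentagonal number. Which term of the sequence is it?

Set n(3n−1)/2 = 2501, giving 3n² − n − 5002 = 0.
The discriminant is 1 + 24·2501 = 60025, and √60025 = 245.
So n = (1 + 245) / 6 = 246/6 = 41.
Check: 41·(3·41 − 1)/2 = 2501. ✓

41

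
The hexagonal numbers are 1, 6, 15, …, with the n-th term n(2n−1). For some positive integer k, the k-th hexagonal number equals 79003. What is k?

199

Set n(2n−1) = 79003, giving 2n² − n − 79003 = 0.
So n = (1 + 795) / 4 = 796/4 = 199.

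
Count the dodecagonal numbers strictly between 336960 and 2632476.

The n-th dodecagonal number is n(5n−4).
Smallest index with value > 336960: n = 261 (giving 339561).
Largest index with value < 2632476: n = 725 (giving 2625225).
Indices 261 through 725: 465 terms.

465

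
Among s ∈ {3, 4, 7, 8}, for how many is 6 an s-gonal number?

1

s = 3: P(3, 3) = 6. ✓
s = 4: P(4, 2) = 4 and P(4, 3) = 9; 6 is not s-gonal.
s = 7: P(7, 1) = 1 and P(7, 2) = 7; 6 is not s-gonal.
s = 8: P(8, 1) = 1 and P(8, 2) = 8; 6 is not s-gonal.
Hits: s ∈ {3} → 1.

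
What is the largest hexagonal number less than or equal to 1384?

Solve n(2n−1) ≤ 1384 for integer n.
n = 26 gives 1326 ≤ 1384, while n = 27 gives 1431 > 1384; so the answer is 1326.

1326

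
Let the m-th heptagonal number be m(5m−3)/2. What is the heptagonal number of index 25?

1525

The 25th heptagonal number is n(5n−3)/2 with n = 25.
25·(5·25 − 3)/2 = 25·122/2 = 25·61 = 1525.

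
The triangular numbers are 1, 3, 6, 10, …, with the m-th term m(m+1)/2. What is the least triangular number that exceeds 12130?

12246

Solve n(n+1)/2 > 12130 for integer n.
The largest n with value ≤ 12130 is 155 (since 12090 ≤ 12130 < 12246), so the first above is n = 156, value 12246.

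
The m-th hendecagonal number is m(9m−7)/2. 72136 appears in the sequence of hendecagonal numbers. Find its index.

Set n(9n−7)/2 = 72136, giving 9n² − 7n − 144272 = 0.
The discriminant is 49 + 72·72136 = 5193841, and √5193841 = 2279.
So n = (7 + 2279) / 18 = 2286/18 = 127.

127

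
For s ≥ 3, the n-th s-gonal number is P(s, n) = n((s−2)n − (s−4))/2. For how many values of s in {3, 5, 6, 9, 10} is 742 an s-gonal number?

1

s = 3: P(3, 38) = 741 and P(3, 39) = 780; 742 is not s-gonal.
s = 5: P(5, 22) = 715 and P(5, 23) = 782; 742 is not s-gonal.
s = 6: P(6, 19) = 703 and P(6, 20) = 780; 742 is not s-gonal.
s = 9: P(9, 14) = 651 and P(9, 15) = 750; 742 is not s-gonal.
s = 10: P(10, 14) = 742. ✓
Hits: s ∈ {10} → 1.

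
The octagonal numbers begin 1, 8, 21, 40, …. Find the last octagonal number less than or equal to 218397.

218160

Solve n(3n−2) ≤ 218397 for integer n.
n = 270 gives 218160 ≤ 218397, while n = 271 gives 219781 > 218397; so the answer is 218160.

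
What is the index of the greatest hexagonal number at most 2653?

36

Solve n(2n−1) ≤ 2653 for integer n.
n = 36 gives 2556 ≤ 2653, while n = 37 gives 2701 > 2653; so the answer is index 36.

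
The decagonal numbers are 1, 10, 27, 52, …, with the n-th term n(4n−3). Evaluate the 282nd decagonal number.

282·(4·282 − 3) = 282·1125 = 317250.

317250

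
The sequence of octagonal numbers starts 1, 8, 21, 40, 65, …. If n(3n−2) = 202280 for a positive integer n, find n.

Set n(3n−2) = 202280, giving 3n² − 2n − 202280 = 0.
So n = (2 + 1558) / 6 = 1560/6 = 260.
Check: 260·(3·260 − 2) = 202280. ✓

260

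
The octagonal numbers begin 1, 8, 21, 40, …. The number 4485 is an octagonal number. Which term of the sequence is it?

39

Set n(3n−2) = 4485, giving 3n² − 2n − 4485 = 0.
The discriminant is 4 + 12·4485 = 53824, and √53824 = 232.
So n = (2 + 232) / 6 = 234/6 = 39.
Check: 39·(3·39 − 2) = 4485. ✓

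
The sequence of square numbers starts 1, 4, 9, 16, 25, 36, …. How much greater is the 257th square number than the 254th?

1533

257² = 66049 and 254² = 64516.
Difference: 66049 − 64516 = 1533.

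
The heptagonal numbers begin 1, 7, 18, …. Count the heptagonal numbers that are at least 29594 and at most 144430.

131

The n-th heptagonal number is n(5n−3)/2.
Smallest index with value ≥ 29594: n = 110 (giving 30085).
Largest index with value ≤ 144430: n = 240 (giving 143640).
Indices 110 through 240: 131 terms.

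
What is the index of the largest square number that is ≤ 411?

Solve n² ≤ 411 for integer n.
n = 20 gives 400 ≤ 411, while n = 21 gives 441 > 411; so the answer is index 20.

20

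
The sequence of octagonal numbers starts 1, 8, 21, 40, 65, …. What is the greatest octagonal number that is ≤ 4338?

4256

Solve n(3n−2) ≤ 4338 for integer n.
n = 38 gives 4256 ≤ 4338, while n = 39 gives 4485 > 4338; so the answer is 4256.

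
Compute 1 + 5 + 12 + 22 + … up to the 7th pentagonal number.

196

Σ i(3i−1)/2 = (3Σi² − Σi) / 2 over i = 1..7.
Σi = 28 and Σi² = 140.
(3·140 − 1·28) / 2 = 392/2 = 196.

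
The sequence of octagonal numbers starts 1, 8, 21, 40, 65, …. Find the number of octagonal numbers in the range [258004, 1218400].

344

The n-th octagonal number is n(3n−2).
Smallest index with value ≥ 258004: n = 294 (giving 258720).
Largest index with value ≤ 1218400: n = 637 (giving 1216033).
Indices 294 through 637: 344 terms.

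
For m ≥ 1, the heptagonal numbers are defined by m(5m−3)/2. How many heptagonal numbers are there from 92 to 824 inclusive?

The n-th heptagonal number is n(5n−3)/2.
Smallest index with value ≥ 92: n = 7 (giving 112).
Largest index with value ≤ 824: n = 18 (giving 783).
Indices 7 through 18: 12 terms.

12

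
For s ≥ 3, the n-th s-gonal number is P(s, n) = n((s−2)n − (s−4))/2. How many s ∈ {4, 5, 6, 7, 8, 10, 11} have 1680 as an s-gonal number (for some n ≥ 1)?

s = 4: P(4, 40) = 1600 and P(4, 41) = 1681; 1680 is not s-gonal.
s = 5: P(5, 33) = 1617 and P(5, 34) = 1717; 1680 is not s-gonal.
s = 6: P(6, 29) = 1653 and P(6, 30) = 1770; 1680 is not s-gonal.
s = 7: P(7, 26) = 1651 and P(7, 27) = 1782; 1680 is not s-gonal.
s = 8: P(8, 24) = 1680. ✓
s = 10: P(10, 20) = 1540 and P(10, 21) = 1701; 1680 is not s-gonal.
s = 11: P(11, 19) = 1558 and P(11, 20) = 1730; 1680 is not s-gonal.
Hits: s ∈ {8} → 1.

1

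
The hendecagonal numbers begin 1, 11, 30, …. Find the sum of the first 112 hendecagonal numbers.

2113552

Σ i(9i−7)/2 = (9Σi² − 7Σi) / 2 over i = 1..112.
Σi = 6328 and Σi² = 474600.
(9·474600 − 7·6328) / 2 = 4227104/2 = 2113552.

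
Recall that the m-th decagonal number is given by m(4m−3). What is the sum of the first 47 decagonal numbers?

Σ i(4i−3) = 4Σi² − 3Σi over i = 1..47.
Σi = 1128 and Σi² = 35720.
4·35720 − 3·1128 = 139496.

139496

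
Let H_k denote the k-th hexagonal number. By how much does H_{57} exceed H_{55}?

57·(2·57 − 1) = 6441 and 55·(2·55 − 1) = 5995.
Difference: 6441 − 5995 = 446.

446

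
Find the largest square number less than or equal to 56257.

Solve n² ≤ 56257 for integer n.
n = 237 gives 56169 ≤ 56257, while n = 238 gives 56644 > 56257; so the answer is 56169.

56169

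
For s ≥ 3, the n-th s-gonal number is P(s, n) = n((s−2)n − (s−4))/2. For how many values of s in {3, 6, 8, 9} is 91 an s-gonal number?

s = 3: P(3, 13) = 91. ✓
s = 6: P(6, 7) = 91. ✓
s = 8: P(8, 5) = 65 and P(8, 6) = 96; 91 is not s-gonal.
s = 9: P(9, 5) = 75 and P(9, 6) = 111; 91 is not s-gonal.
Hits: s ∈ {3, 6} → 2.

2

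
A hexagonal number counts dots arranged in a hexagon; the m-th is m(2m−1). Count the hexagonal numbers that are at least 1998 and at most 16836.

The n-th hexagonal number is n(2n−1).
Smallest index with value ≥ 1998: n = 32 (giving 2016).
Largest index with value ≤ 16836: n = 92 (giving 16836).
Indices 32 through 92: 61 terms.

61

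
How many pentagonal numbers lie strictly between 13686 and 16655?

10

The n-th pentagonal number is n(3n−1)/2.
Smallest index with value > 13686: n = 96 (giving 13776).
Largest index with value < 16655: n = 105 (giving 16485).
Indices 96 through 105: 10 terms.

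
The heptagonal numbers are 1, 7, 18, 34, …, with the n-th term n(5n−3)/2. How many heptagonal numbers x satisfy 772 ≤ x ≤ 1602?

8

The n-th heptagonal number is n(5n−3)/2.
Smallest index with value ≥ 772: n = 18 (giving 783).
Largest index with value ≤ 1602: n = 25 (giving 1525).
Indices 18 through 25: 8 terms.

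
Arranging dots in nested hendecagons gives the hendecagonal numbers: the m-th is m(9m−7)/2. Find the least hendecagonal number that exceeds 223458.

225008

Solve n(9n−7)/2 > 223458 for integer n.
The largest n with value ≤ 223458 is 223 (since 223000 ≤ 223458 < 225008), so the first above is n = 224, value 225008.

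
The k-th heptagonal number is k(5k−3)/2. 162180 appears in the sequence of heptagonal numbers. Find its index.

255

Set n(5n−3)/2 = 162180, giving 5n² − 3n − 324360 = 0.
So n = (3 + 2547) / 10 = 2550/10 = 255.
Check: 255·(5·255 − 3)/2 = 162180. ✓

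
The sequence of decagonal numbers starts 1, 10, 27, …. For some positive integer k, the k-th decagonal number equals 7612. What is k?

44

Set n(4n−3) = 7612, giving 4n² − 3n − 7612 = 0.
The discriminant is 9 + 16·7612 = 121801, and √121801 = 349.
So n = (3 + 349) / 8 = 352/8 = 44.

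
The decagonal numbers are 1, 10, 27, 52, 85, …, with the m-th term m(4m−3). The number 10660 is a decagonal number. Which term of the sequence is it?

52

Set n(4n−3) = 10660, giving 4n² − 3n − 10660 = 0.
The discriminant is 9 + 16·10660 = 170569, and √170569 = 413.
So n = (3 + 413) / 8 = 416/8 = 52.
Check: 52·(4·52 − 3) = 10660. ✓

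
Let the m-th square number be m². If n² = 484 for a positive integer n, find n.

22

We need n² = 484, so n = √484 = 22.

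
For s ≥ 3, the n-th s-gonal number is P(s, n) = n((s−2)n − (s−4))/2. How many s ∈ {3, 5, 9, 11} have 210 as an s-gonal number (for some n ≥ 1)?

s = 3: P(3, 20) = 210. ✓
s = 5: P(5, 12) = 210. ✓
s = 9: P(9, 8) = 204 and P(9, 9) = 261; 210 is not s-gonal.
s = 11: P(11, 7) = 196 and P(11, 8) = 260; 210 is not s-gonal.
Hits: s ∈ {3, 5} → 2.

2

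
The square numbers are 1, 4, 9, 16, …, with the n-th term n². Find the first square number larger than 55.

Solve n² > 55 for integer n.
The largest n with value ≤ 55 is 7 (since 49 ≤ 55 < 64), so the first above is n = 8, value 64.

64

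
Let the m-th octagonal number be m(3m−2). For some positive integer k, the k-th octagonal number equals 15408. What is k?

Set n(3n−2) = 15408, giving 3n² − 2n − 15408 = 0.
So n = (2 + 430) / 6 = 432/6 = 72.
Check: 72·(3·72 − 2) = 15408. ✓

72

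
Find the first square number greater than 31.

Solve n² > 31 for integer n.
The largest n with value ≤ 31 is 5 (since 25 ≤ 31 < 36), so the first above is n = 6, value 36.

36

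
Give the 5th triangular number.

The 5th triangular number is n(n+1)/2 with n = 5.
5·6/2 = 30/2 = 15.

15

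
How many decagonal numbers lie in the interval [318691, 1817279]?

392

The n-th decagonal number is n(4n−3).
Smallest index with value ≥ 318691: n = 283 (giving 319507).
Largest index with value ≤ 1817279: n = 674 (giving 1815082).
Indices 283 through 674: 392 terms.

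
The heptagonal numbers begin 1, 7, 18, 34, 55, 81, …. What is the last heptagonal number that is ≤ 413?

Solve n(5n−3)/2 ≤ 413 for integer n.
n = 13 gives 403 ≤ 413, while n = 14 gives 469 > 413; so the answer is 403.

403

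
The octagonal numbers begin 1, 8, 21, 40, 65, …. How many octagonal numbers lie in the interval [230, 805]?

7

The n-th octagonal number is n(3n−2).
Smallest index with value ≥ 230: n = 10 (giving 280).
Largest index with value ≤ 805: n = 16 (giving 736).
Indices 10 through 16: 7 terms.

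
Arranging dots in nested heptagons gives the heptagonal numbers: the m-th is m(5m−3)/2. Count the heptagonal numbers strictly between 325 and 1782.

The n-th heptagonal number is n(5n−3)/2.
Smallest index with value > 325: n = 12 (giving 342).
Largest index with value < 1782: n = 26 (giving 1651).
Indices 12 through 26: 15 terms.

15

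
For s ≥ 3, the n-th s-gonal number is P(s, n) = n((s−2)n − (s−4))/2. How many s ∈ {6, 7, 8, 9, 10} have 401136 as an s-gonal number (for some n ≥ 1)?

s = 6: P(6, 448) = 400960 and P(6, 449) = 402753; 401136 is not s-gonal.
s = 7: P(7, 400) = 399400 and P(7, 401) = 401401; 401136 is not s-gonal.
s = 8: P(8, 366) = 401136. ✓
s = 9: P(9, 338) = 399009 and P(9, 339) = 401376; 401136 is not s-gonal.
s = 10: P(10, 317) = 401005 and P(10, 318) = 403542; 401136 is not s-gonal.
Hits: s ∈ {8} → 1.

1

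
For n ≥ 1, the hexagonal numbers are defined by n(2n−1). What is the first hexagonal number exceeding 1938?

2016

Solve n(2n−1) > 1938 for integer n.
The largest n with value ≤ 1938 is 31 (since 1891 ≤ 1938 < 2016), so the first above is n = 32, value 2016.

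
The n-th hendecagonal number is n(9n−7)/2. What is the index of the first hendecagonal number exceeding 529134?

344

Solve n(9n−7)/2 > 529134 for integer n.
The largest n with value ≤ 529134 is 343 (since 528220 ≤ 529134 < 531308), so the first above is n = 344, value 531308.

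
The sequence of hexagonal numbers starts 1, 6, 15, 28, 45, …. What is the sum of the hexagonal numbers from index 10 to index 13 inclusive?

1022

Σ i(2i−1) = 2Σi² − Σi over i = 10..13.
Σi = 91 − 45 = 46 and Σi² = 819 − 285 = 534.
2·534 − 1·46 = 1022.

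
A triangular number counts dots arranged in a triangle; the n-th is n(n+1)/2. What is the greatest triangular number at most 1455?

1431

Solve n(n+1)/2 ≤ 1455 for integer n.
n = 53 gives 1431 ≤ 1455, while n = 54 gives 1485 > 1455; so the answer is 1431.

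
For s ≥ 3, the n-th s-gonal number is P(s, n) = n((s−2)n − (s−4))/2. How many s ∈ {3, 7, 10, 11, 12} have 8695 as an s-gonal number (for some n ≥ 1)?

1

s = 3: P(3, 131) = 8646 and P(3, 132) = 8778; 8695 is not s-gonal.
s = 7: P(7, 59) = 8614 and P(7, 60) = 8910; 8695 is not s-gonal.
s = 10: P(10, 47) = 8695. ✓
s = 11: P(11, 44) = 8558 and P(11, 45) = 8955; 8695 is not s-gonal.
s = 12: P(12, 42) = 8652 and P(12, 43) = 9073; 8695 is not s-gonal.
Hits: s ∈ {10} → 1.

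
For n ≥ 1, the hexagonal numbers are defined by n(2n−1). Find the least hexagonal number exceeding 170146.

170236

Solve n(2n−1) > 170146 for integer n.
The largest n with value ≤ 170146 is 291 (since 169071 ≤ 170146 < 170236), so the first above is n = 292, value 170236.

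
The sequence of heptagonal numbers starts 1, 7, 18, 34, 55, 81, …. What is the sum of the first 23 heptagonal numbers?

Σ i(5i−3)/2 = (5Σi² − 3Σi) / 2 over i = 1..23.
Σi = 276 and Σi² = 4324.
(5·4324 − 3·276) / 2 = 20792/2 = 10396.

10396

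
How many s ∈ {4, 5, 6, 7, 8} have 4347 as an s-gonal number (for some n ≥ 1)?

2

s = 4: P(4, 65) = 4225 and P(4, 66) = 4356; 4347 is not s-gonal.
s = 5: P(5, 54) = 4347. ✓
s = 6: P(6, 46) = 4186 and P(6, 47) = 4371; 4347 is not s-gonal.
s = 7: P(7, 42) = 4347. ✓
s = 8: P(8, 38) = 4256 and P(8, 39) = 4485; 4347 is not s-gonal.
Hits: s ∈ {5, 7} → 2.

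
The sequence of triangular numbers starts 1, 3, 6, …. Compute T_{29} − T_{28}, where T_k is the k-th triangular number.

Consecutive triangular numbers differ by n: T_{29} − T_{28} = 29.

29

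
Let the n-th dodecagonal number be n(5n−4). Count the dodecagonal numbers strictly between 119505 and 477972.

154

The n-th dodecagonal number is n(5n−4).
Smallest index with value > 119505: n = 156 (giving 121056).
Largest index with value < 477972: n = 309 (giving 476169).
Indices 156 through 309: 154 terms.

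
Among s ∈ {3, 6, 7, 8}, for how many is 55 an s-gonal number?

s = 3: P(3, 10) = 55. ✓
s = 6: P(6, 5) = 45 and P(6, 6) = 66; 55 is not s-gonal.
s = 7: P(7, 5) = 55. ✓
s = 8: P(8, 4) = 40 and P(8, 5) = 65; 55 is not s-gonal.
Hits: s ∈ {3, 7} → 2.

2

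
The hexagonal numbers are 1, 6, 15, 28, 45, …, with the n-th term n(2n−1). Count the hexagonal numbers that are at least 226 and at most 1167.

14

The n-th hexagonal number is n(2n−1).
Smallest index with value ≥ 226: n = 11 (giving 231).
Largest index with value ≤ 1167: n = 24 (giving 1128).
Indices 11 through 24: 14 terms.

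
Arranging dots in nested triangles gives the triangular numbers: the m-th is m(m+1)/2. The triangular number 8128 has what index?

127

Set n(n+1)/2 = 8128, giving n² + n − 16256 = 0.
The discriminant is 1 + 8·8128 = 65025, and √65025 = 255.
So n = (-1 + 255) / 2 = 254/2 = 127.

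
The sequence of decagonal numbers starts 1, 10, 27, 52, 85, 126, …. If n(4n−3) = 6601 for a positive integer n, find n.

41

Set n(4n−3) = 6601, giving 4n² − 3n − 6601 = 0.
The discriminant is 9 + 16·6601 = 105625, and √105625 = 325.
So n = (3 + 325) / 8 = 328/8 = 41.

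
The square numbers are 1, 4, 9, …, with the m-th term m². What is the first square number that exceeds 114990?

115600

Solve n² > 114990 for integer n.
The largest n with value ≤ 114990 is 339 (since 114921 ≤ 114990 < 115600), so the first above is n = 340, value 115600.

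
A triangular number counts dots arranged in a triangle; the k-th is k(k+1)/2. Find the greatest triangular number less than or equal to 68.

66

Solve n(n+1)/2 ≤ 68 for integer n.
n = 11 gives 66 ≤ 68, while n = 12 gives 78 > 68; so the answer is 66.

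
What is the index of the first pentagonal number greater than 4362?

55

Solve n(3n−1)/2 > 4362 for integer n.
The largest n with value ≤ 4362 is 54 (since 4347 ≤ 4362 < 4510), so the first above is n = 55, value 4510.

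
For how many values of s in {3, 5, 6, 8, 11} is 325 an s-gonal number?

s = 3: P(3, 25) = 325. ✓
s = 5: P(5, 14) = 287 and P(5, 15) = 330; 325 is not s-gonal.
s = 6: P(6, 13) = 325. ✓
s = 8: P(8, 10) = 280 and P(8, 11) = 341; 325 is not s-gonal.
s = 11: P(11, 8) = 260 and P(11, 9) = 333; 325 is not s-gonal.
Hits: s ∈ {3, 6} → 2.

2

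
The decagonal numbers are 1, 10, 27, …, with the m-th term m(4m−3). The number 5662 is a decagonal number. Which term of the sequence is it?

38

Set n(4n−3) = 5662, giving 4n² − 3n − 5662 = 0.
So n = (3 + 301) / 8 = 304/8 = 38.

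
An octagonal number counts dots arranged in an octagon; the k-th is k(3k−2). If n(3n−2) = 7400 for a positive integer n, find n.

Set n(3n−2) = 7400, giving 3n² − 2n − 7400 = 0.
The discriminant is 4 + 12·7400 = 88804, and √88804 = 298.
So n = (2 + 298) / 6 = 300/6 = 50.

50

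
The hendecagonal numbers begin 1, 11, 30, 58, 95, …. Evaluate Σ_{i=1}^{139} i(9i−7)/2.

Σ i(9i−7)/2 = (9Σi² − 7Σi) / 2 over i = 1..139.
Σi = 9730 and Σi² = 904890.
(9·904890 − 7·9730) / 2 = 8075900/2 = 4037950.

4037950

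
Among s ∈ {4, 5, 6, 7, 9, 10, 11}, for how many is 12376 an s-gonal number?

2

s = 4: P(4, 111) = 12321 and P(4, 112) = 12544; 12376 is not s-gonal.
s = 5: P(5, 91) = 12376. ✓
s = 6: P(6, 78) = 12090 and P(6, 79) = 12403; 12376 is not s-gonal.
s = 7: P(7, 70) = 12145 and P(7, 71) = 12496; 12376 is not s-gonal.
s = 9: P(9, 59) = 12036 and P(9, 60) = 12450; 12376 is not s-gonal.
s = 10: P(10, 56) = 12376. ✓
s = 11: P(11, 52) = 11986 and P(11, 53) = 12455; 12376 is not s-gonal.
Hits: s ∈ {5, 10} → 2.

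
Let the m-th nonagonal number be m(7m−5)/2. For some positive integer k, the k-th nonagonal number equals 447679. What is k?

358

Set n(7n−5)/2 = 447679, giving 7n² − 5n − 895358 = 0.
The discriminant is 25 + 56·447679 = 25070049, and √25070049 = 5007.
So n = (5 + 5007) / 14 = 5012/14 = 358.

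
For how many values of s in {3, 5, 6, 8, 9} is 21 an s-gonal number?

s = 3: P(3, 6) = 21. ✓
s = 5: P(5, 3) = 12 and P(5, 4) = 22; 21 is not s-gonal.
s = 6: P(6, 3) = 15 and P(6, 4) = 28; 21 is not s-gonal.
s = 8: P(8, 3) = 21. ✓
s = 9: P(9, 2) = 9 and P(9, 3) = 24; 21 is not s-gonal.
Hits: s ∈ {3, 8} → 2.

2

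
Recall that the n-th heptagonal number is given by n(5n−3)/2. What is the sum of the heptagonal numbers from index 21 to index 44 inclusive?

65080

Σ i(5i−3)/2 = (5Σi² − 3Σi) / 2 over i = 21..44.
Σi = 990 − 210 = 780 and Σi² = 29370 − 2870 = 26500.
(5·26500 − 3·780) / 2 = 130160/2 = 65080.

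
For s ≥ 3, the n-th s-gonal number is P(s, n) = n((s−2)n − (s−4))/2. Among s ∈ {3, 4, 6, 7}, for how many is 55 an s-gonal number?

2

s = 3: P(3, 10) = 55. ✓
s = 4: P(4, 7) = 49 and P(4, 8) = 64; 55 is not s-gonal.
s = 6: P(6, 5) = 45 and P(6, 6) = 66; 55 is not s-gonal.
s = 7: P(7, 5) = 55. ✓
Hits: s ∈ {3, 7} → 2.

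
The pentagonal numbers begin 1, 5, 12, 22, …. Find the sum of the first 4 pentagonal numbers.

40

Σ i(3i−1)/2 = (3Σi² − Σi) / 2 over i = 1..4.
Σi = 10 and Σi² = 30.
(3·30 − 1·10) / 2 = 80/2 = 40.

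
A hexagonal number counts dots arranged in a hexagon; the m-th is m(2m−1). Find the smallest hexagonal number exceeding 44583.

44850

Solve n(2n−1) > 44583 for integer n.
The largest n with value ≤ 44583 is 149 (since 44253 ≤ 44583 < 44850), so the first above is n = 150, value 44850.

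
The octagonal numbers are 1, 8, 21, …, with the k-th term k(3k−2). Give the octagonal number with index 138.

138·(3·138 − 2) = 138·412 = 56856.

56856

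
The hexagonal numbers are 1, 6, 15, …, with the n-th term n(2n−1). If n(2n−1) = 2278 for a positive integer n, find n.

34

Set n(2n−1) = 2278, giving 2n² − n − 2278 = 0.
So n = (1 + 135) / 4 = 136/4 = 34.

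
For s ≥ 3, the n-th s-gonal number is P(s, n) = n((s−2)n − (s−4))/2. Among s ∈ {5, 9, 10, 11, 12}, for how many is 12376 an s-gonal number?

2

s = 5: P(5, 91) = 12376. ✓
s = 9: P(9, 59) = 12036 and P(9, 60) = 12450; 12376 is not s-gonal.
s = 10: P(10, 56) = 12376. ✓
s = 11: P(11, 52) = 11986 and P(11, 53) = 12455; 12376 is not s-gonal.
s = 12: P(12, 50) = 12300 and P(12, 51) = 12801; 12376 is not s-gonal.
Hits: s ∈ {5, 10} → 2.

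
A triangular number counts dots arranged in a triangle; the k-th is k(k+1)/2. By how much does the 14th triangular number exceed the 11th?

39

14·15/2 = 105 and 11·12/2 = 66.
Difference: 105 − 66 = 39.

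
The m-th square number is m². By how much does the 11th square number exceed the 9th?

11² = 121 and 9² = 81.
Difference: 121 − 81 = 40.

40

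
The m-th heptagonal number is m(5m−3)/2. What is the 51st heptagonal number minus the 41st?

2285

51·(5·51 − 3)/2 = 6426 and 41·(5·41 − 3)/2 = 4141.
Difference: 6426 − 4141 = 2285.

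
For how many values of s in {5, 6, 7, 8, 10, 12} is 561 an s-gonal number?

s = 5: P(5, 19) = 532 and P(5, 20) = 590; 561 is not s-gonal.
s = 6: P(6, 17) = 561. ✓
s = 7: P(7, 15) = 540 and P(7, 16) = 616; 561 is not s-gonal.
s = 8: P(8, 14) = 560 and P(8, 15) = 645; 561 is not s-gonal.
s = 10: P(10, 12) = 540 and P(10, 13) = 637; 561 is not s-gonal.
s = 12: P(12, 11) = 561. ✓
Hits: s ∈ {6, 12} → 2.

2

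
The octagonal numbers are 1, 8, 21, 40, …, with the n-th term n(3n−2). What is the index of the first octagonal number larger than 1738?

Solve n(3n−2) > 1738 for integer n.
The largest n with value ≤ 1738 is 24 (since 1680 ≤ 1738 < 1825), so the first above is n = 25, value 1825.

25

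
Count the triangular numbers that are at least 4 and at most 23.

The n-th triangular number is n(n+1)/2.
Smallest index with value ≥ 4: n = 3 (giving 6).
Largest index with value ≤ 23: n = 6 (giving 21).
Indices 3 through 6: 4 terms.

4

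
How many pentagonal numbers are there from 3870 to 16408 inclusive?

54

The n-th pentagonal number is n(3n−1)/2.
Smallest index with value ≥ 3870: n = 51 (giving 3876).
Largest index with value ≤ 16408: n = 104 (giving 16172).
Indices 51 through 104: 54 terms.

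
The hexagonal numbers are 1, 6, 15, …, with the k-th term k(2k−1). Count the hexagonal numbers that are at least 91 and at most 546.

10

The n-th hexagonal number is n(2n−1).
Smallest index with value ≥ 91: n = 7 (giving 91).
Largest index with value ≤ 546: n = 16 (giving 496).
Indices 7 through 16: 10 terms.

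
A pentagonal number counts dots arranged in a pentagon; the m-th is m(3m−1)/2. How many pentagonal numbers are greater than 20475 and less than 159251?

The n-th pentagonal number is n(3n−1)/2.
Smallest index with value > 20475: n = 118 (giving 20827).
Largest index with value < 159251: n = 325 (giving 158275).
Indices 118 through 325: 208 terms.

208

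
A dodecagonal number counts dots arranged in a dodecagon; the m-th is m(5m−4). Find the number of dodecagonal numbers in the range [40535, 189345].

The n-th dodecagonal number is n(5n−4).
Smallest index with value ≥ 40535: n = 91 (giving 41041).
Largest index with value ≤ 189345: n = 195 (giving 189345).
Indices 91 through 195: 105 terms.

105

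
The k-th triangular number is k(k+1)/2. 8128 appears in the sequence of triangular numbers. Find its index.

Set n(n+1)/2 = 8128, giving n² + n − 16256 = 0.
The discriminant is 1 + 8·8128 = 65025, and √65025 = 255.
So n = (-1 + 255) / 2 = 254/2 = 127.

127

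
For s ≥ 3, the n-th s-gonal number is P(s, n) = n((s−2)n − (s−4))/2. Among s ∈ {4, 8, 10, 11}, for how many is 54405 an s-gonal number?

s = 4: P(4, 233) = 54289 and P(4, 234) = 54756; 54405 is not s-gonal.
s = 8: P(8, 135) = 54405. ✓
s = 10: P(10, 117) = 54405. ✓
s = 11: P(11, 110) = 54065 and P(11, 111) = 55056; 54405 is not s-gonal.
Hits: s ∈ {8, 10} → 2.

2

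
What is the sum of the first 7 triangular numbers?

84

Σ i(i+1)/2 = (Σi² + Σi) / 2 over i = 1..7.
Σi = 28 and Σi² = 140.
(1·140 + 1·28) / 2 = 168/2 = 84.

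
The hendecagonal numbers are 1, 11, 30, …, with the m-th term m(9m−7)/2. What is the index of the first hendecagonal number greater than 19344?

Solve n(9n−7)/2 > 19344 for integer n.
The largest n with value ≤ 19344 is 65 (since 18785 ≤ 19344 < 19371), so the first above is n = 66, value 19371.

66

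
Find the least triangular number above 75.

78

Solve n(n+1)/2 > 75 for integer n.
The largest n with value ≤ 75 is 11 (since 66 ≤ 75 < 78), so the first above is n = 12, value 78.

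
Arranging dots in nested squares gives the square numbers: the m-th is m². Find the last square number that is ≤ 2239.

2209

Solve n² ≤ 2239 for integer n.
n = 47 gives 2209 ≤ 2239, while n = 48 gives 2304 > 2239; so the answer is 2209.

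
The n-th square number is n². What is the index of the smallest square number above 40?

Solve n² > 40 for integer n.
The largest n with value ≤ 40 is 6 (since 36 ≤ 40 < 49), so the first above is n = 7, value 49.

7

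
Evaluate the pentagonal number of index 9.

117

The 9th pentagonal number is n(3n−1)/2 with n = 9.
9·(3·9 − 1)/2 = 9·26/2 = 9·13 = 117.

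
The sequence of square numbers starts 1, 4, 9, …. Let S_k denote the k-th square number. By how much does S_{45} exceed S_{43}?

176

45² = 2025 and 43² = 1849.
Difference: 2025 − 1849 = 176.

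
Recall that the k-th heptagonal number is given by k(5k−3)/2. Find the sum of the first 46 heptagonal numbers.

82156

Σ i(5i−3)/2 = (5Σi² − 3Σi) / 2 over i = 1..46.
Σi = 1081 and Σi² = 33511.
(5·33511 − 3·1081) / 2 = 164312/2 = 82156.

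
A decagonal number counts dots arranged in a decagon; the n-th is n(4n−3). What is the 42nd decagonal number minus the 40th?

650

42·(4·42 − 3) = 6930 and 40·(4·40 − 3) = 6280.
Difference: 6930 − 6280 = 650.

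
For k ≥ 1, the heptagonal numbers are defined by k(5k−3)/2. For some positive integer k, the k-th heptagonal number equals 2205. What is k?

30

Set n(5n−3)/2 = 2205, giving 5n² − 3n − 4410 = 0.
So n = (3 + 297) / 10 = 300/10 = 30.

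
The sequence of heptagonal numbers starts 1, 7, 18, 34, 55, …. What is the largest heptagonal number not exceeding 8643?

Solve n(5n−3)/2 ≤ 8643 for integer n.
n = 59 gives 8614 ≤ 8643, while n = 60 gives 8910 > 8643; so the answer is 8614.

8614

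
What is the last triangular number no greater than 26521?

26335

Solve n(n+1)/2 ≤ 26521 for integer n.
n = 229 gives 26335 ≤ 26521, while n = 230 gives 26565 > 26521; so the answer is 26335.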